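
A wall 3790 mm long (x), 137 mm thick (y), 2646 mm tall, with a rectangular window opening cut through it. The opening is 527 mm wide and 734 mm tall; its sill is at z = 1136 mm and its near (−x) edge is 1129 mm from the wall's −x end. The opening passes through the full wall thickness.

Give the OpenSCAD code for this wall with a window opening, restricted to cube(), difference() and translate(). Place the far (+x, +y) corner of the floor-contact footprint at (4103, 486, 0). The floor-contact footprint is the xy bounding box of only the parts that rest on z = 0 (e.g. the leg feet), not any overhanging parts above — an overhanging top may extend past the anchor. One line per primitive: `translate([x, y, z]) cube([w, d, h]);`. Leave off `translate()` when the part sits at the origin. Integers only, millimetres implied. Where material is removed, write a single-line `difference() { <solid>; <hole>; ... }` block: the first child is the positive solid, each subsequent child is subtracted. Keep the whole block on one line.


difference() { translate([313, 349, 0]) cube([3790, 137, 2646]); translate([1442, 349, 1136]) cube([527, 137, 734]); }


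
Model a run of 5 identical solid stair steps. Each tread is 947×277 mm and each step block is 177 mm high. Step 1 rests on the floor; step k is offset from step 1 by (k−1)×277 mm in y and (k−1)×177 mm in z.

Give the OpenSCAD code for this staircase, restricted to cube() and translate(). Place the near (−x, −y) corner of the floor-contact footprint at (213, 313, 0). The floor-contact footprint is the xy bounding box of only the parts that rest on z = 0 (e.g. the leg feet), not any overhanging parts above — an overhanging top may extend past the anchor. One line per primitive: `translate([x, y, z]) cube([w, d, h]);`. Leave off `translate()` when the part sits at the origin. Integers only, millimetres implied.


translate([213, 313, 0]) cube([947, 277, 177]);
translate([213, 590, 177]) cube([947, 277, 177]);
translate([213, 867, 354]) cube([947, 277, 177]);
translate([213, 1144, 531]) cube([947, 277, 177]);
translate([213, 1421, 708]) cube([947, 277, 177]);


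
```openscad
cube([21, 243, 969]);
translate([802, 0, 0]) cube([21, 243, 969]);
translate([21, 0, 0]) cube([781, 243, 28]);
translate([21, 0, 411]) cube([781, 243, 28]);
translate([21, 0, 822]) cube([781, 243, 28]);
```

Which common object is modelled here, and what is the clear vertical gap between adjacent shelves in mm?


A bookshelf. The clear shelf gap is 383 mm.

Two tall side panels with 3 horizontal boards between them — a bookshelf. The first two shelf undersides are at z = 0 and z = 411; with shelf thickness 28, the clear gap is 411 − 0 − 28 = 383 mm.


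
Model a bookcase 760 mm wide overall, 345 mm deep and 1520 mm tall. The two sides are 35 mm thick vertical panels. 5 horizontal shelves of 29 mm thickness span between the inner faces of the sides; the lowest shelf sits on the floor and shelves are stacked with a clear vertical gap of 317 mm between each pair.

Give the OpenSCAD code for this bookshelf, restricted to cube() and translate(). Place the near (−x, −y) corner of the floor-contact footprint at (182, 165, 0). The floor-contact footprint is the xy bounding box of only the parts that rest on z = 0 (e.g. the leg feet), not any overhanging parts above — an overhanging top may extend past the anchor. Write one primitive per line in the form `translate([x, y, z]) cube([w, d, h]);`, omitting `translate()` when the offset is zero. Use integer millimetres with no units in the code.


translate([182, 165, 0]) cube([35, 345, 1520]);
translate([907, 165, 0]) cube([35, 345, 1520]);
translate([217, 165, 0]) cube([690, 345, 29]);
translate([217, 165, 346]) cube([690, 345, 29]);
translate([217, 165, 692]) cube([690, 345, 29]);
translate([217, 165, 1038]) cube([690, 345, 29]);
translate([217, 165, 1384]) cube([690, 345, 29]);


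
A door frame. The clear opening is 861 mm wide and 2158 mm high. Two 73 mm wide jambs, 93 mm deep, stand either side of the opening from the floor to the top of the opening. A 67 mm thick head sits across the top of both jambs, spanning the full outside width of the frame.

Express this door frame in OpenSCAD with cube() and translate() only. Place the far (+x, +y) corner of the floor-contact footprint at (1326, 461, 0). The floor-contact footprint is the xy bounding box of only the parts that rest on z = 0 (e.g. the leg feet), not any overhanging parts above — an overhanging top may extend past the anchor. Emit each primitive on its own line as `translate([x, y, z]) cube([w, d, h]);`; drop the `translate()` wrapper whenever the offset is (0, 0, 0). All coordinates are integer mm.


translate([319, 368, 0]) cube([73, 93, 2158]);
translate([1253, 368, 0]) cube([73, 93, 2158]);
translate([319, 368, 2158]) cube([1007, 93, 67]);


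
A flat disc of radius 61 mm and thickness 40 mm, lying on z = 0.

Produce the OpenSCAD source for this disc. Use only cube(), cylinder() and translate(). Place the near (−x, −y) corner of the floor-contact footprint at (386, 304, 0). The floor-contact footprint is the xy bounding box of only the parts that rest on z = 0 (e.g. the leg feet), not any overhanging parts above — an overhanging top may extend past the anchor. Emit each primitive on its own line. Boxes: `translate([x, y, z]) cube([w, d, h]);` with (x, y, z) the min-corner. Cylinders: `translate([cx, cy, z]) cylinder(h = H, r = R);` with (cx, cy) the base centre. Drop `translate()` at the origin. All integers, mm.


translate([447, 365, 0]) cylinder(h = 40, r = 61);


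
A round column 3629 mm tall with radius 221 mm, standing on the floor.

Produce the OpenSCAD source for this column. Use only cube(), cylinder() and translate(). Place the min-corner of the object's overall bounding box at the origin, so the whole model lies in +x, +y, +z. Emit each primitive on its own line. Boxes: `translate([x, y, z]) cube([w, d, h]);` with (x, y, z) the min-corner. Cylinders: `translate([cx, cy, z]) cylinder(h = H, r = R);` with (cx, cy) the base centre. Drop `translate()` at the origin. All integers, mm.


translate([221, 221, 0]) cylinder(h = 3629, r = 221);


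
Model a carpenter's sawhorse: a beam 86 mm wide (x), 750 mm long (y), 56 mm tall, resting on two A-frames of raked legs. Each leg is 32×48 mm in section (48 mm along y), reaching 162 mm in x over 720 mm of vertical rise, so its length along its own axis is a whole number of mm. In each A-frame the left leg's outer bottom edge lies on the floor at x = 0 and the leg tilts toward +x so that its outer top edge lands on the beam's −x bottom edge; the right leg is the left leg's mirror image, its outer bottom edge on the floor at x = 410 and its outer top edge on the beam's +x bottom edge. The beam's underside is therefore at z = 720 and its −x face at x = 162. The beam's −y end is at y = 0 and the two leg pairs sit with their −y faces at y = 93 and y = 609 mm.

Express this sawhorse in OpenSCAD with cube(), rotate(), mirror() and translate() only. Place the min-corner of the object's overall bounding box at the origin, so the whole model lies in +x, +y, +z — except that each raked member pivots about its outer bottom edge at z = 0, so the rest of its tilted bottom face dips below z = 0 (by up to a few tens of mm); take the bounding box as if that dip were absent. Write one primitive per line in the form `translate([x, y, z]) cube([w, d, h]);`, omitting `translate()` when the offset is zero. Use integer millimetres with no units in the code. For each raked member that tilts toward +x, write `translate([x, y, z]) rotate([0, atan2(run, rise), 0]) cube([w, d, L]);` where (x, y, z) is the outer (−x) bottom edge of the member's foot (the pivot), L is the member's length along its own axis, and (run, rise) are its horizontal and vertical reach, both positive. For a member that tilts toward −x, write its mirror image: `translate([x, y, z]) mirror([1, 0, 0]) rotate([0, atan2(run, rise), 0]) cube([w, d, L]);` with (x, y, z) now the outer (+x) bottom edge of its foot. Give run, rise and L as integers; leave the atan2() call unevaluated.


translate([162, 0, 720]) cube([86, 750, 56]);
translate([0, 93, 0]) rotate([0, atan2(162, 720), 0]) cube([32, 48, 738]);
translate([410, 93, 0]) mirror([1, 0, 0]) rotate([0, atan2(162, 720), 0]) cube([32, 48, 738]);
translate([0, 609, 0]) rotate([0, atan2(162, 720), 0]) cube([32, 48, 738]);
translate([410, 609, 0]) mirror([1, 0, 0]) rotate([0, atan2(162, 720), 0]) cube([32, 48, 738]);


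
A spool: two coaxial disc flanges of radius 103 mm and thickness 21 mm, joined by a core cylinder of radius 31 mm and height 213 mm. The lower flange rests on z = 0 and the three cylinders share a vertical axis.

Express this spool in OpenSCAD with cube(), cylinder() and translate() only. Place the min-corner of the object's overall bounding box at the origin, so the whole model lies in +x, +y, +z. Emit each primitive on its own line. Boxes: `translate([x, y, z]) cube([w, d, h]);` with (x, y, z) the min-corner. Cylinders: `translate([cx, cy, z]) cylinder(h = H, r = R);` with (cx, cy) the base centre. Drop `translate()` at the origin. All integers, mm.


translate([103, 103, 0]) cylinder(h = 21, r = 103);
translate([103, 103, 21]) cylinder(h = 213, r = 31);
translate([103, 103, 234]) cylinder(h = 21, r = 103);


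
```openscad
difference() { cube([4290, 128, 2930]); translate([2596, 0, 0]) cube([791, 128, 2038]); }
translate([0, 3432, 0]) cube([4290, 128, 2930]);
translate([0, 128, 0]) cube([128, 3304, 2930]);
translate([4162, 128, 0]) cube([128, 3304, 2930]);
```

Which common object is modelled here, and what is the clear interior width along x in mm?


A single room. The interior width is 4034 mm.

Four walls enclosing a rectangle with a door in the front wall — a room. Outside width 4290 minus two 128 mm walls gives 4034 mm.


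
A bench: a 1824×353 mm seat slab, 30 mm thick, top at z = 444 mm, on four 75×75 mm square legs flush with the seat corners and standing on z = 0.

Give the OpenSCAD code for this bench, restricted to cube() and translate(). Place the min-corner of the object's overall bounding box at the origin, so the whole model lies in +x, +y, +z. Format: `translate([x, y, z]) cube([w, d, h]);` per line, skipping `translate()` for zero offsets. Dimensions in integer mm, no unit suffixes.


translate([0, 0, 414]) cube([1824, 353, 30]);
cube([75, 75, 414]);
translate([0, 278, 0]) cube([75, 75, 414]);
translate([1749, 0, 0]) cube([75, 75, 414]);
translate([1749, 278, 0]) cube([75, 75, 414]);


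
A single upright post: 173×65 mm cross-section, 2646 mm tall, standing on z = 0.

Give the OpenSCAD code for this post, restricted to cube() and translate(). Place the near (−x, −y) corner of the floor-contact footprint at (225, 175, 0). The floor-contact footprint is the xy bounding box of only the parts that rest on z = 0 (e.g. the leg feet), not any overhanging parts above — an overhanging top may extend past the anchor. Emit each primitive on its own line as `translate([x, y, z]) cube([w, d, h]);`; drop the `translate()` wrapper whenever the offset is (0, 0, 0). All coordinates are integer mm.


translate([225, 175, 0]) cube([173, 65, 2646]);


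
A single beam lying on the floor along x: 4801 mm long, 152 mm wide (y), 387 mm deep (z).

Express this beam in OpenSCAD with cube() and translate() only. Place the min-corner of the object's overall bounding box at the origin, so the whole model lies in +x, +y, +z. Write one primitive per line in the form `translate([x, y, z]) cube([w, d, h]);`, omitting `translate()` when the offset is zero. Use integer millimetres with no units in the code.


cube([4801, 152, 387]);


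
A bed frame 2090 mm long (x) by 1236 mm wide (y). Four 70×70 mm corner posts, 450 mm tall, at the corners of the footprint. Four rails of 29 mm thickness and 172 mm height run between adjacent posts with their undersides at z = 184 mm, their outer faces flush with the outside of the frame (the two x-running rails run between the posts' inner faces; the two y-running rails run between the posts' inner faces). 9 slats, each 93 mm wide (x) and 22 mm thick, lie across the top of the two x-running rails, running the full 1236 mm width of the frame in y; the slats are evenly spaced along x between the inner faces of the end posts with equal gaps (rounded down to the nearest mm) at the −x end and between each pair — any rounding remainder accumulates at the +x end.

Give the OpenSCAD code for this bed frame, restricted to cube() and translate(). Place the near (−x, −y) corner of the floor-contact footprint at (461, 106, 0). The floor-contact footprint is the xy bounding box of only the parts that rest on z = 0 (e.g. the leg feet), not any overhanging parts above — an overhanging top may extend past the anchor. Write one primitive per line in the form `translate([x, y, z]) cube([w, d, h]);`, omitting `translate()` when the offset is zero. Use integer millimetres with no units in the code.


translate([461, 106, 0]) cube([70, 70, 450]);
translate([461, 1272, 0]) cube([70, 70, 450]);
translate([2481, 106, 0]) cube([70, 70, 450]);
translate([2481, 1272, 0]) cube([70, 70, 450]);
translate([531, 106, 184]) cube([1950, 29, 172]);
translate([531, 1313, 184]) cube([1950, 29, 172]);
translate([461, 176, 184]) cube([29, 1096, 172]);
translate([2522, 176, 184]) cube([29, 1096, 172]);
translate([642, 106, 356]) cube([93, 1236, 22]);
translate([846, 106, 356]) cube([93, 1236, 22]);
translate([1050, 106, 356]) cube([93, 1236, 22]);
translate([1254, 106, 356]) cube([93, 1236, 22]);
translate([1458, 106, 356]) cube([93, 1236, 22]);
translate([1662, 106, 356]) cube([93, 1236, 22]);
translate([1866, 106, 356]) cube([93, 1236, 22]);
translate([2070, 106, 356]) cube([93, 1236, 22]);
translate([2274, 106, 356]) cube([93, 1236, 22]);


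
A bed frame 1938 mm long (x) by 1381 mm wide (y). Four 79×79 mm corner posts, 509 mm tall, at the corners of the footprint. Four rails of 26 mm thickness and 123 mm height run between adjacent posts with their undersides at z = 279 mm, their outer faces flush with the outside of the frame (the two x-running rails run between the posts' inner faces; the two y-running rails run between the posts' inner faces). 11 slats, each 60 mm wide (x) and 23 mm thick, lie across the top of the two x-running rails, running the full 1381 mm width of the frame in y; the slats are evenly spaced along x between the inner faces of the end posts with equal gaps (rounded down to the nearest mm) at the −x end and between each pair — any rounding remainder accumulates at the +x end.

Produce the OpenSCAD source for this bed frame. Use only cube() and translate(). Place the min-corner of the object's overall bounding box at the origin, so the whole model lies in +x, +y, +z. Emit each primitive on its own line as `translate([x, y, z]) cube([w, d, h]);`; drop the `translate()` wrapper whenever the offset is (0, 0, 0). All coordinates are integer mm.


// slat z = rail_z + rail_h = 279 + 123 = 402
// slat gap = ⌊(1780 − 11·60) / 12⌋ = 93
cube([79, 79, 509]);
translate([0, 1302, 0]) cube([79, 79, 509]);
translate([1859, 0, 0]) cube([79, 79, 509]);
translate([1859, 1302, 0]) cube([79, 79, 509]);
translate([79, 0, 279]) cube([1780, 26, 123]);
translate([79, 1355, 279]) cube([1780, 26, 123]);
translate([0, 79, 279]) cube([26, 1223, 123]);
translate([1912, 79, 279]) cube([26, 1223, 123]);
translate([172, 0, 402]) cube([60, 1381, 23]);
translate([325, 0, 402]) cube([60, 1381, 23]);
translate([478, 0, 402]) cube([60, 1381, 23]);
translate([631, 0, 402]) cube([60, 1381, 23]);
translate([784, 0, 402]) cube([60, 1381, 23]);
translate([937, 0, 402]) cube([60, 1381, 23]);
translate([1090, 0, 402]) cube([60, 1381, 23]);
translate([1243, 0, 402]) cube([60, 1381, 23]);
translate([1396, 0, 402]) cube([60, 1381, 23]);
translate([1549, 0, 402]) cube([60, 1381, 23]);
translate([1702, 0, 402]) cube([60, 1381, 23]);


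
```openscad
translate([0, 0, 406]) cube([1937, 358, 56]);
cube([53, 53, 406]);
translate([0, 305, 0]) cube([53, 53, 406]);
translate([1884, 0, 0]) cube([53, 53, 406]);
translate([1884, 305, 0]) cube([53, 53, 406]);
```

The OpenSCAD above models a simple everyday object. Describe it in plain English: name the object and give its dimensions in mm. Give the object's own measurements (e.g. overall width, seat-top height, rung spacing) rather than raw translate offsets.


A long wooden bench with a 1937 mm (x) × 358 mm (y) seat, 56 mm thick, its top surface 462 mm above the floor. Four 53 mm square legs at the seat corners, flush with the edges, run from z = 0 to the seat underside.


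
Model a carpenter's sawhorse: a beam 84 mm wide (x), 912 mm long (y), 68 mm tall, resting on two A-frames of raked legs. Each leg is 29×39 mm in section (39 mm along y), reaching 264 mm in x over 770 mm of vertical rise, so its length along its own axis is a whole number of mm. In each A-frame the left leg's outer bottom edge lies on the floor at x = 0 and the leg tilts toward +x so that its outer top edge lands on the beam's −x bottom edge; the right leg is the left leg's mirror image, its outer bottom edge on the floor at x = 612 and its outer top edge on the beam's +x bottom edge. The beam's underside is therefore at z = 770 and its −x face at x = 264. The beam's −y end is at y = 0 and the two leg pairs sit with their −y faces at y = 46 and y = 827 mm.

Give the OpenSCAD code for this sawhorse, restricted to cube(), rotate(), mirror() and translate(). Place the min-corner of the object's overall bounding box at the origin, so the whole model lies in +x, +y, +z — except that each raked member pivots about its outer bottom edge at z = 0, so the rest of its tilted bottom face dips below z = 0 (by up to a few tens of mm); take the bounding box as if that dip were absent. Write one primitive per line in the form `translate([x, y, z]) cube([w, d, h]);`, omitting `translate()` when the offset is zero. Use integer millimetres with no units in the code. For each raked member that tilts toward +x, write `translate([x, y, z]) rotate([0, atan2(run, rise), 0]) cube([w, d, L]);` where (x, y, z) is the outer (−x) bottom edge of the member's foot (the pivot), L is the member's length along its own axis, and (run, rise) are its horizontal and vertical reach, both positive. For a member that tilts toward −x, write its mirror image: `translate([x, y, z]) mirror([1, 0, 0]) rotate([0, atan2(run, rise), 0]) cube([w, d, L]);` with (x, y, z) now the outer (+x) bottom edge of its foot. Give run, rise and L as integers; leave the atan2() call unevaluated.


// leg length = √(264² + 770²) = 814
// right-leg outer foot x = 2·264 + 84 = 612
// beam min-corner = (264, 0, 770)
translate([264, 0, 770]) cube([84, 912, 68]);
translate([0, 46, 0]) rotate([0, atan2(264, 770), 0]) cube([29, 39, 814]);
translate([612, 46, 0]) mirror([1, 0, 0]) rotate([0, atan2(264, 770), 0]) cube([29, 39, 814]);
translate([0, 827, 0]) rotate([0, atan2(264, 770), 0]) cube([29, 39, 814]);
translate([612, 827, 0]) mirror([1, 0, 0]) rotate([0, atan2(264, 770), 0]) cube([29, 39, 814]);


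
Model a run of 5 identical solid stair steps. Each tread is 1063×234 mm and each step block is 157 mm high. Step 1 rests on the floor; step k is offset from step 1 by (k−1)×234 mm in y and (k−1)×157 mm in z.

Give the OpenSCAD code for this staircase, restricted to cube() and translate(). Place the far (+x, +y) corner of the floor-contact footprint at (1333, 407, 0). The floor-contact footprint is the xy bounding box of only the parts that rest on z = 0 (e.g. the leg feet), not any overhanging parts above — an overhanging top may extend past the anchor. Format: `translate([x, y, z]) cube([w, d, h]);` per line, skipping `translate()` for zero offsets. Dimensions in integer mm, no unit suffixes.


translate([270, 173, 0]) cube([1063, 234, 157]);
translate([270, 407, 157]) cube([1063, 234, 157]);
translate([270, 641, 314]) cube([1063, 234, 157]);
translate([270, 875, 471]) cube([1063, 234, 157]);
translate([270, 1109, 628]) cube([1063, 234, 157]);


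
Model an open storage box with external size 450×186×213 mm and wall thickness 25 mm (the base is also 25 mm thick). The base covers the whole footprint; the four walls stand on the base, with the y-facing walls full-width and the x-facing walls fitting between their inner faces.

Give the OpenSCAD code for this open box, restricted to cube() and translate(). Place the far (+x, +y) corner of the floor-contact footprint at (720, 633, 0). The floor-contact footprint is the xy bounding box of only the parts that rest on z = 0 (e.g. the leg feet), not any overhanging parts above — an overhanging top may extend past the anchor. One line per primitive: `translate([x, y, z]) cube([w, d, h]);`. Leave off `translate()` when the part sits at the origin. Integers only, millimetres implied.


translate([270, 447, 0]) cube([450, 186, 25]);
translate([270, 447, 25]) cube([450, 25, 188]);
translate([270, 608, 25]) cube([450, 25, 188]);
translate([270, 472, 25]) cube([25, 136, 188]);
translate([695, 472, 25]) cube([25, 136, 188]);


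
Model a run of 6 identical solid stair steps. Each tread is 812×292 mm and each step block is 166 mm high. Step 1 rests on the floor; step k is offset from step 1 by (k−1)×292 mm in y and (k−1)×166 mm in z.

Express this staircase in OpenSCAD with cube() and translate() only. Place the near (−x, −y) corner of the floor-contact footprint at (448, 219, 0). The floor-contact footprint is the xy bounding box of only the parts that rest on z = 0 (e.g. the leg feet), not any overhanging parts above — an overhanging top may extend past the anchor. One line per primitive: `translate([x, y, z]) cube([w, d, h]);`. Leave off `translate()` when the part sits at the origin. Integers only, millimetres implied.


translate([448, 219, 0]) cube([812, 292, 166]);
translate([448, 511, 166]) cube([812, 292, 166]);
translate([448, 803, 332]) cube([812, 292, 166]);
translate([448, 1095, 498]) cube([812, 292, 166]);
translate([448, 1387, 664]) cube([812, 292, 166]);
translate([448, 1679, 830]) cube([812, 292, 166]);


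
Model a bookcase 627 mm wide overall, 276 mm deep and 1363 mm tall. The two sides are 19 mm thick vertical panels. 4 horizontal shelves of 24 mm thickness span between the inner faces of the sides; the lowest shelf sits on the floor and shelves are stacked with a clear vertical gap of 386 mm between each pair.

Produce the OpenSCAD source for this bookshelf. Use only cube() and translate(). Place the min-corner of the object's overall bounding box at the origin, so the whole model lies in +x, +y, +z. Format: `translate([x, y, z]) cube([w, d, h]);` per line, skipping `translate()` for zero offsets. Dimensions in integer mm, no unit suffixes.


cube([19, 276, 1363]);
translate([608, 0, 0]) cube([19, 276, 1363]);
translate([19, 0, 0]) cube([589, 276, 24]);
translate([19, 0, 410]) cube([589, 276, 24]);
translate([19, 0, 820]) cube([589, 276, 24]);
translate([19, 0, 1230]) cube([589, 276, 24]);


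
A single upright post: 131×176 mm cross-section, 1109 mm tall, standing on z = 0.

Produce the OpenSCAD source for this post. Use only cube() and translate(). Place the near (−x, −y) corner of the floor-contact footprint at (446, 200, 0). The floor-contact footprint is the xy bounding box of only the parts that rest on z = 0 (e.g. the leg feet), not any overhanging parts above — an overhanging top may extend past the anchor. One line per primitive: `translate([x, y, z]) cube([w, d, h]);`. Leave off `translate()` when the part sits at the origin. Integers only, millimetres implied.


translate([446, 200, 0]) cube([131, 176, 1109]);


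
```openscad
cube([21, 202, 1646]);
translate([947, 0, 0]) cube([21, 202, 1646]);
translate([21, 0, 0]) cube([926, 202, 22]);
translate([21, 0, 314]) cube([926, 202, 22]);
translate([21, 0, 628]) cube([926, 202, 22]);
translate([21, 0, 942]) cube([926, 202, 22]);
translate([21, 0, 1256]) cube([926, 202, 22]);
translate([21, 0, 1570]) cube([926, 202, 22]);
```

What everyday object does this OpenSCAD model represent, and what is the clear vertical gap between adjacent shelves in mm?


A bookshelf. The clear shelf gap is 292 mm.

Two tall side panels with 6 horizontal boards between them — a bookshelf. The first two shelf undersides are at z = 0 and z = 314; with shelf thickness 22, the clear gap is 314 − 0 − 22 = 292 mm.


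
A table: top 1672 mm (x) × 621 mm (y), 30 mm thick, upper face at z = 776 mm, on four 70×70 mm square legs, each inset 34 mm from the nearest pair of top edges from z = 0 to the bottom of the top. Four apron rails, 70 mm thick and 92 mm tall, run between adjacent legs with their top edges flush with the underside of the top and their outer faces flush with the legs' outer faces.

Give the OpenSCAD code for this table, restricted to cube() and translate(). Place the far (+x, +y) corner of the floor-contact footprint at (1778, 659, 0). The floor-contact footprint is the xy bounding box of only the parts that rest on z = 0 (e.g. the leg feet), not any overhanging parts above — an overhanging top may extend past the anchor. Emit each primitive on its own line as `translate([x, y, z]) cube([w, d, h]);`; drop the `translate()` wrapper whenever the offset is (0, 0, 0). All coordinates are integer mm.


translate([140, 72, 746]) cube([1672, 621, 30]);
translate([174, 106, 0]) cube([70, 70, 746]);
translate([1708, 106, 0]) cube([70, 70, 746]);
translate([174, 589, 0]) cube([70, 70, 746]);
translate([1708, 589, 0]) cube([70, 70, 746]);
translate([244, 106, 654]) cube([1464, 70, 92]);
translate([244, 589, 654]) cube([1464, 70, 92]);
translate([174, 176, 654]) cube([70, 413, 92]);
translate([1708, 176, 654]) cube([70, 413, 92]);


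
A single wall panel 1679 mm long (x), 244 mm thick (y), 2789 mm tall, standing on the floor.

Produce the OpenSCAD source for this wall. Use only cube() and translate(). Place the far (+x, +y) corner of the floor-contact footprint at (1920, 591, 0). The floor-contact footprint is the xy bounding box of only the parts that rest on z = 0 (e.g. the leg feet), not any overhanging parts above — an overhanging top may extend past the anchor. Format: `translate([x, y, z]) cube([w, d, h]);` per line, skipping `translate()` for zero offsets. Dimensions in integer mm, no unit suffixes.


translate([241, 347, 0]) cube([1679, 244, 2789]);


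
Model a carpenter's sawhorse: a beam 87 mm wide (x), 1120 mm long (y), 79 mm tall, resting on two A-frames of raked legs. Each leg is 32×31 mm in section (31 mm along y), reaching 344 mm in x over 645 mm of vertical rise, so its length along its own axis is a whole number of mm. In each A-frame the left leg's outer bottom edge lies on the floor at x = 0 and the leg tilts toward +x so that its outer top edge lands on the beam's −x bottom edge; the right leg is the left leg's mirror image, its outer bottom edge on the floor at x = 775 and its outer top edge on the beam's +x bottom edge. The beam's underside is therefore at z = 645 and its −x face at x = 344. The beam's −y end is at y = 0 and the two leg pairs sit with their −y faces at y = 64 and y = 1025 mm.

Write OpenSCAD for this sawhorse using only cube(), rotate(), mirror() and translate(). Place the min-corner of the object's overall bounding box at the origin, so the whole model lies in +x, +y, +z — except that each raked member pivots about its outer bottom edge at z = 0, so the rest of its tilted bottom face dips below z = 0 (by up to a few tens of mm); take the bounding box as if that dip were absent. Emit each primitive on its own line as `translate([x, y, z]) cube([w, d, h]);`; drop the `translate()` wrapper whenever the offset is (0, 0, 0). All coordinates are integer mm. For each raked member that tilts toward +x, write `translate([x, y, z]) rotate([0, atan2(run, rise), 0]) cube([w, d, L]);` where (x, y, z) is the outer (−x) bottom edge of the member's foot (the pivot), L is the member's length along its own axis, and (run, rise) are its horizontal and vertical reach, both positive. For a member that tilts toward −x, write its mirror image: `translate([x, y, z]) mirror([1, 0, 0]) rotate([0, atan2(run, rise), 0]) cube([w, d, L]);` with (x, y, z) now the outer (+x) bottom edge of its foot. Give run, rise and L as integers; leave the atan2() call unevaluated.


translate([344, 0, 645]) cube([87, 1120, 79]);
translate([0, 64, 0]) rotate([0, atan2(344, 645), 0]) cube([32, 31, 731]);
translate([775, 64, 0]) mirror([1, 0, 0]) rotate([0, atan2(344, 645), 0]) cube([32, 31, 731]);
translate([0, 1025, 0]) rotate([0, atan2(344, 645), 0]) cube([32, 31, 731]);
translate([775, 1025, 0]) mirror([1, 0, 0]) rotate([0, atan2(344, 645), 0]) cube([32, 31, 731]);


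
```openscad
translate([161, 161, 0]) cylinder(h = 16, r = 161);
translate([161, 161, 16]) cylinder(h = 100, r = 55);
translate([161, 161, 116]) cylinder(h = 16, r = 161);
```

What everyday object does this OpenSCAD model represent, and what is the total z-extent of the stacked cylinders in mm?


A spool. The overall height is 132 mm.

Three coaxial cylinders, large–small–large — a spool. Two 16 mm flanges and a 100 mm core give 16 + 100 + 16 = 132 mm.


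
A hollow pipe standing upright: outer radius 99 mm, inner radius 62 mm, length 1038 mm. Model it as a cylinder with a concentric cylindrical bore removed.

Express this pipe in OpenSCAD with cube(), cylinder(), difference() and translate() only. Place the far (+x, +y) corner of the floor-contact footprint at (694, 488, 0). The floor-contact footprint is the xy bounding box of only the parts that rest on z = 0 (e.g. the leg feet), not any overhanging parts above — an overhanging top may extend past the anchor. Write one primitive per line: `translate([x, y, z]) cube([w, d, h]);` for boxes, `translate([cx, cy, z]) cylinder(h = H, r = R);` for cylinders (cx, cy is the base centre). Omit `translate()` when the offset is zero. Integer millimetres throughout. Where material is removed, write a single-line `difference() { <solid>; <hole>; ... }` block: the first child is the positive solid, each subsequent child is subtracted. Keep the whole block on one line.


difference() { translate([595, 389, 0]) cylinder(h = 1038, r = 99); translate([595, 389, 0]) cylinder(h = 1038, r = 62); }


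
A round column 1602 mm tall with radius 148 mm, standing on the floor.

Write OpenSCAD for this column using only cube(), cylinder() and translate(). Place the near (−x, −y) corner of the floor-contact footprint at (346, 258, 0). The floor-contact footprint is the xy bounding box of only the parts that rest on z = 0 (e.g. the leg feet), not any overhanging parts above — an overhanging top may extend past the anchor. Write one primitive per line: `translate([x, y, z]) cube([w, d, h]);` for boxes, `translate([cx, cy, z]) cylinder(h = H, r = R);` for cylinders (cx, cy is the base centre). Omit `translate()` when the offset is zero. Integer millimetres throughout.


translate([494, 406, 0]) cylinder(h = 1602, r = 148);


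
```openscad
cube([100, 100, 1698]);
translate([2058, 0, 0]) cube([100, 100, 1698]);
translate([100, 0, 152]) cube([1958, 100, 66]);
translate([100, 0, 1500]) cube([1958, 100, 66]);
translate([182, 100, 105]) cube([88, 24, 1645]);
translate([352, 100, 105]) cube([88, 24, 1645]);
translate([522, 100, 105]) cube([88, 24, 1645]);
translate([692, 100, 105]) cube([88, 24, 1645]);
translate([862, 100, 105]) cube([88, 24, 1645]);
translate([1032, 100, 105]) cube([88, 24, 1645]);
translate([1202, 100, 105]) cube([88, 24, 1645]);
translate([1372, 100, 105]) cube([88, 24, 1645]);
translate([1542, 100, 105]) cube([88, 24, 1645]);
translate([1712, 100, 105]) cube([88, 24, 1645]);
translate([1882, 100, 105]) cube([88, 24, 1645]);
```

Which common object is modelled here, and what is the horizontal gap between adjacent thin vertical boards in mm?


A fence section. The picket gap is 82 mm.

Two posts, two rails, 11 pickets — a fence section. Span 1958 mm holds 11 pickets of 88 mm with 12 equal gaps: ⌊(1958 − 11·88) / 12⌋ = 82 mm.


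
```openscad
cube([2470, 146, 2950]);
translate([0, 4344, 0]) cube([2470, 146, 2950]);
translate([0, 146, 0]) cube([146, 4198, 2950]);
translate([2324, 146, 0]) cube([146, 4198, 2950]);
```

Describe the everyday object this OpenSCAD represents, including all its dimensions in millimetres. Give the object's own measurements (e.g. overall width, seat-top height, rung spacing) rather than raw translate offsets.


The wall frame of a small rectangular building: four walls, each 2950 mm tall and 146 mm thick, enclosing a footprint 2470 mm (x) by 4490 mm (y) outside-to-outside, with no floor or roof. The front and back walls (the −y and +y sides) span the full width; the two side walls fit between them.


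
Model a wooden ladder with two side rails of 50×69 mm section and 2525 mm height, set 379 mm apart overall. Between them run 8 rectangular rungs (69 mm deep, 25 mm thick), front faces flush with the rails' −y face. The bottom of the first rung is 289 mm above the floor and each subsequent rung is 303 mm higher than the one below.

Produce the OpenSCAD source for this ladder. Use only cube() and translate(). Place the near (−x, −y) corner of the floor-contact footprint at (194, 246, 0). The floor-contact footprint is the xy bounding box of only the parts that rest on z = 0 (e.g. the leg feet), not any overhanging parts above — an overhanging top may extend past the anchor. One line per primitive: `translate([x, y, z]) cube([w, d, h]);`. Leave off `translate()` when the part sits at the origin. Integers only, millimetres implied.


translate([194, 246, 0]) cube([50, 69, 2525]);
translate([523, 246, 0]) cube([50, 69, 2525]);
translate([244, 246, 289]) cube([279, 69, 25]);
translate([244, 246, 592]) cube([279, 69, 25]);
translate([244, 246, 895]) cube([279, 69, 25]);
translate([244, 246, 1198]) cube([279, 69, 25]);
translate([244, 246, 1501]) cube([279, 69, 25]);
translate([244, 246, 1804]) cube([279, 69, 25]);
translate([244, 246, 2107]) cube([279, 69, 25]);
translate([244, 246, 2410]) cube([279, 69, 25]);


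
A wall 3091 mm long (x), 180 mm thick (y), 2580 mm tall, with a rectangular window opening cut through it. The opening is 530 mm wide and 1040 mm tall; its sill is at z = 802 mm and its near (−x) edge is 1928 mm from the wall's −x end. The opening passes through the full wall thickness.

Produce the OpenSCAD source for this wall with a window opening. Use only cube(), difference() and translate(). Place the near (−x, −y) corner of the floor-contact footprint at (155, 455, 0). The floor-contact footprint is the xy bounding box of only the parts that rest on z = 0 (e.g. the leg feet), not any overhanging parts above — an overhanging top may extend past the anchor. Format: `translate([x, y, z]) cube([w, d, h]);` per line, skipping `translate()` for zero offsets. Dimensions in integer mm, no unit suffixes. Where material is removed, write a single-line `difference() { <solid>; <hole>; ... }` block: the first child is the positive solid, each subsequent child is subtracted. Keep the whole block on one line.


difference() { translate([155, 455, 0]) cube([3091, 180, 2580]); translate([2083, 455, 802]) cube([530, 180, 1040]); }


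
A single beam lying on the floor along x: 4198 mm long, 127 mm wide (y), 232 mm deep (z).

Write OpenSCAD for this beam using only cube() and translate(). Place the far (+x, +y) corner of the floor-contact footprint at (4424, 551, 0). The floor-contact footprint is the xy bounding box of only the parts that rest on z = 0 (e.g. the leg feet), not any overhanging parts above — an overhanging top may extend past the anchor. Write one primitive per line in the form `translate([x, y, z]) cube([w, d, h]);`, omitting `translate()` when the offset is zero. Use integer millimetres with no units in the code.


translate([226, 424, 0]) cube([4198, 127, 232]);


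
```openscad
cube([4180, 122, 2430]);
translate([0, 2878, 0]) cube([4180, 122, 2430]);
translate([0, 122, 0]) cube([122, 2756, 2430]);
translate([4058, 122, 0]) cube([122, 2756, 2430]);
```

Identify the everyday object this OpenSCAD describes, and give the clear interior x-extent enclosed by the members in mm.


A house (or room) frame. The interior width is 3936 mm.

Four 2430 mm walls enclosing a rectangle with no floor or roof — a room or house frame. Outside width is 4180 mm and wall thickness is 122 mm, so the interior width is 4180 − 2 × 122 = 3936 mm.


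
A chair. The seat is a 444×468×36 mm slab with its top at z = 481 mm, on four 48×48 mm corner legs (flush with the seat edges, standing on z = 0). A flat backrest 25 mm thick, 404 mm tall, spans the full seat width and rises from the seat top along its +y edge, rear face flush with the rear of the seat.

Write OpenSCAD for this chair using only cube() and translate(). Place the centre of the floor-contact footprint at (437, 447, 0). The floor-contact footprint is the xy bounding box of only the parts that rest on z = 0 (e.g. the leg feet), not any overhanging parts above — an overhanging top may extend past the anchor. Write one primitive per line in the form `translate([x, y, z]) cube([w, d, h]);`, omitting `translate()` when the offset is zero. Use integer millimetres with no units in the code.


// leg_h = 481 - 36 = 445
translate([215, 213, 445]) cube([444, 468, 36]);
translate([215, 213, 0]) cube([48, 48, 445]);
translate([611, 213, 0]) cube([48, 48, 445]);
translate([215, 633, 0]) cube([48, 48, 445]);
translate([611, 633, 0]) cube([48, 48, 445]);
translate([215, 656, 481]) cube([444, 25, 404]);


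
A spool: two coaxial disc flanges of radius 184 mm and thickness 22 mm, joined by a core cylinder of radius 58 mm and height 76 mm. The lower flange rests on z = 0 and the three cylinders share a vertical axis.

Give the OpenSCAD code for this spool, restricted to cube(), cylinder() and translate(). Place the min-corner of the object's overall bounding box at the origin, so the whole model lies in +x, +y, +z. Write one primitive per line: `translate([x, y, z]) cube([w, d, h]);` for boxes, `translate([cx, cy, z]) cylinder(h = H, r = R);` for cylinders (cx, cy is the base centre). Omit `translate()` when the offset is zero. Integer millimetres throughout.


translate([184, 184, 0]) cylinder(h = 22, r = 184);
translate([184, 184, 22]) cylinder(h = 76, r = 58);
translate([184, 184, 98]) cylinder(h = 22, r = 184);


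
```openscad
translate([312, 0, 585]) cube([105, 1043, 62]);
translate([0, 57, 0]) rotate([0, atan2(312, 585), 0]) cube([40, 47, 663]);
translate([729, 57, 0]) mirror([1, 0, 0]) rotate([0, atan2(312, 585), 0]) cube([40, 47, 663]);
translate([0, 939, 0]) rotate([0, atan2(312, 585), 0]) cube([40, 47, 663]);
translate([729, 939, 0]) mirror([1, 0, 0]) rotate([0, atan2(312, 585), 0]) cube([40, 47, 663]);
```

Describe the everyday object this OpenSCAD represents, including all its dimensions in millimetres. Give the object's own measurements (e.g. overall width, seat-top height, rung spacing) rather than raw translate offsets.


A sawhorse. A 105×1043×62 mm beam (x, y, z) sits on two A-frame leg pairs. Each pair is two raked legs of 40×47 mm section (47 mm along y) splaying symmetrically in x. Each leg rises 585 mm vertically over 312 mm of horizontal reach and is 663 mm long along its own axis. Every leg's outer bottom edge rests on the floor and its outer top edge meets a bottom edge of the beam — the left legs (tilting toward +x) meet the beam's −x bottom edge, the right legs (their mirror images, tilting toward −x) meet its +x bottom edge — so the leg tops tuck under the beam, the beam's underside is 585 mm above the floor, and the feet are 729 mm apart outside-to-outside with the beam centred between them. The two leg pairs are set in 57 mm from either end of the beam.


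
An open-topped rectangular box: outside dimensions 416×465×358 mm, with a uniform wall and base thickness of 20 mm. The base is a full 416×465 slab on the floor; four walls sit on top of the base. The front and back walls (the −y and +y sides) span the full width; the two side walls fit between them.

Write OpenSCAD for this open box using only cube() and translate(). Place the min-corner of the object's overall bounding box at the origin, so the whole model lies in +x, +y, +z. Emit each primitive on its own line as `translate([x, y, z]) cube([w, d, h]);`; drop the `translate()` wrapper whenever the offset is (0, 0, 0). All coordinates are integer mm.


cube([416, 465, 20]);
translate([0, 0, 20]) cube([416, 20, 338]);
translate([0, 445, 20]) cube([416, 20, 338]);
translate([0, 20, 20]) cube([20, 425, 338]);
translate([396, 20, 20]) cube([20, 425, 338]);
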